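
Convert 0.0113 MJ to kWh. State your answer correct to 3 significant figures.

1 MJ = 0.277778 kWh.
So 0.0113 × 0.277778 ≈ 0.00314 kWh.

0.00314 kilowatt-hours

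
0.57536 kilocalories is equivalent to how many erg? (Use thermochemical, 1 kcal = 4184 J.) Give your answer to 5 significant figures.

1 kcal = 4.18400e+10 erg.
0.57536 × 4.18400e+10 ≈ 2.4073e+10 erg.

2.4073e+10 ergs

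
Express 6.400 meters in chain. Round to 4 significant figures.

1 m = 0.0497097 chain.
Thus 6.400 × 0.0497097 ≈ 0.3181 chain.

0.3181 chain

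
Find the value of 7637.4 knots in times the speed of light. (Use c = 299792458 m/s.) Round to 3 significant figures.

1 knot = 1.71600 × 10^-9 times the speed of light.
7637.4 × 1.71600 × 10^-9 ≈ 1.31 × 10^-5 c.

1.31 × 10^-5 c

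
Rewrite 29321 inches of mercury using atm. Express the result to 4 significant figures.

1 inHg = 0.0334211 atm.
So 29321 × 0.0334211 ≈ 979.9 atm.

979.9 atm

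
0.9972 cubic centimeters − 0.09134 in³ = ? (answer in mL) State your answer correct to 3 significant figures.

-0.500 mL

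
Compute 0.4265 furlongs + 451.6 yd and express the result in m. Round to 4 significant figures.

498.7 m

0.4265 furlong = 85.7982 m and 451.6 yd = 412.943 m.
85.7982 + 412.943 ≈ 498.7 m.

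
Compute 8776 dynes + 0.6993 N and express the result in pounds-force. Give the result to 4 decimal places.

0.1769 lbf

8776 dyn = 0.0197292 lbf and 0.6993 N = 0.157209 lbf.
0.0197292 + 0.157209 ≈ 0.1769 lbf.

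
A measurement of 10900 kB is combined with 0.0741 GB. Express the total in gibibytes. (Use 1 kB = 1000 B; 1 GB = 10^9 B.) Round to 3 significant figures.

10900 kB = 0.0101514 GiB and 0.0741 GB = 0.0690110 GiB.
0.0101514 + 0.0690110 ≈ 0.0792 GiB.

0.0792 gibibytes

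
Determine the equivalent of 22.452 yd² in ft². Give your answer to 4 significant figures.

202.1 square feet

1 yd² = 9.00000 square feet.
22.452 × 9.00000 ≈ 202.1 ft².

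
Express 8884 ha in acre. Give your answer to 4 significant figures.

1 ha = 2.47105 acre.
So 8884 × 2.47105 ≈ 21950 acre.

21950 acre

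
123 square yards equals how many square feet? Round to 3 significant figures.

1 square yard = 9.00000 square feet.
123 × 9.00000 ≈ 1110 ft².

1110 ft²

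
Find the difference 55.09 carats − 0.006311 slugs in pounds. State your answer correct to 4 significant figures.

-0.1788 pounds

55.09 ct = 0.0242905 lb and 0.006311 slug = 0.203050 lb.
0.0242905 − 0.203050 ≈ -0.1788 lb.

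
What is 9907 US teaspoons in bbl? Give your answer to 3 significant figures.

0.307 bbl

1 US tsp = 3.10020 × 10^-5 bbl.
9907 × 3.10020 × 10^-5 ≈ 0.307 bbl.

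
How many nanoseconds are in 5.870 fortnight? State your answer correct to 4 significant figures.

7.100e+15 ns

1 fortnight = 1.20960e+15 ns.
Then 5.870 × 1.20960e+15 ≈ 7.100e+15 ns.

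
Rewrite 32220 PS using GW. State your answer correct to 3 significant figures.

0.0237 GW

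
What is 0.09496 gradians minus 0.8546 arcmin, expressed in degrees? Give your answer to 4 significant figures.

0.07122 °

0.09496 grad = 0.0854640 ° and 0.8546 arcmin = 0.0142433 °.
0.0854640 − 0.0142433 ≈ 0.07122 °.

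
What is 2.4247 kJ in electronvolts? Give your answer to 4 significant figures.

1.513e+22 electronvolts

1 kilojoule = 6.24151e+21 electronvolts.
So 2.4247 × 6.24151e+21 ≈ 1.513e+22 eV.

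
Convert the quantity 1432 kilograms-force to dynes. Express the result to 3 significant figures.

1 kilogram-force = 980665 dynes.
Thus 1432 × 980665 ≈ 1.40e+9 dyn.

1.40e+9 dyn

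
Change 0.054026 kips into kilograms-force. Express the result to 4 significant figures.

24.51 kilograms-force

1 kip = 453.592 kgf.
Then 0.054026 × 453.592 ≈ 24.51 kgf.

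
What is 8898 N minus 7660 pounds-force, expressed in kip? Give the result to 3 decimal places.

-5.660 kip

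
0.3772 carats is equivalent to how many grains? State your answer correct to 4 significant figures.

1.164 grains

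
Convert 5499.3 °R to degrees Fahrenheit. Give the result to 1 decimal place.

°R = °F + 459.67.
Applying the formula gives 5039.6 °F.

5039.6 degrees Fahrenheit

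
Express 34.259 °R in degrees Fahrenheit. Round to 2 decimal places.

°R = °F + 459.67.
Applying the formula gives -425.41 °F.

-425.41 °F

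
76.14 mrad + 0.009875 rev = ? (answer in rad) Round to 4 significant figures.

76.14 mrad = 0.0761400 rad and 0.009875 rev = 0.0620465 rad.
0.0761400 + 0.0620465 ≈ 0.1382 rad.

0.1382 rad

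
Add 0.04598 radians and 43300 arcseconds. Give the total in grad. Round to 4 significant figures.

16.29 grad

0.04598 rad = 2.92718 grad and 43300 arcsec = 13.3642 grad.
2.92718 + 13.3642 ≈ 16.29 grad.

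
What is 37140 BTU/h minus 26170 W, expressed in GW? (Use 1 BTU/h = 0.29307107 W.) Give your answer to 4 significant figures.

-1.529e-5 GW

37140 BTU/h = 1.08847e-5 GW and 26170 W = 2.61700e-5 GW.
1.08847e-5 − 2.61700e-5 ≈ -1.529e-5 GW.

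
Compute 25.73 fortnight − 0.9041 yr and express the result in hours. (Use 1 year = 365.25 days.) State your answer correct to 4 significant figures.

25.73 fortnight = 8645.28 h and 0.9041 yr = 7925.34 h.
8645.28 − 7925.34 ≈ 719.9 h.

719.9 hours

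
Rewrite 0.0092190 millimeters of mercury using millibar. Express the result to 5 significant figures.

0.012291 millibar

1 millimeter of mercury = 1.33322 mbar.
So 0.0092190 × 1.33322 ≈ 0.012291 mbar.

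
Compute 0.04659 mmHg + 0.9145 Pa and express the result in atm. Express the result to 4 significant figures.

0.04659 mmHg = 6.13026 × 10^-5 atm and 0.9145 Pa = 9.02541 × 10^-6 atm.
6.13026 × 10^-5 + 9.02541 × 10^-6 ≈ 7.033 × 10^-5 atm.

7.033 × 10^-5 atm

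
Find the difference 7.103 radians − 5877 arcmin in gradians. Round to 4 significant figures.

343.4 gradians

7.103 rad = 452.191 grad and 5877 arcmin = 108.833 grad.
452.191 − 108.833 ≈ 343.4 grad.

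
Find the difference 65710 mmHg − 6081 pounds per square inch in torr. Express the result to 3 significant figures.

-249000 torr

65710 mmHg = 65710.0 torr and 6081 psi = 314479 torr.
65710.0 − 314479 ≈ -249000 torr.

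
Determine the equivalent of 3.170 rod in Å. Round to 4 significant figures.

1.594e+11 Å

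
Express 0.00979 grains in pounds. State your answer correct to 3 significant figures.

1.40e-6 pounds

1 gr = 0.000142857 lb.
Thus 0.00979 × 0.000142857 ≈ 1.40e-6 lb.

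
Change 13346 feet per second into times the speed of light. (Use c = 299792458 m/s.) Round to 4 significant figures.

1 ft/s = 1.01670e-9 c.
13346 × 1.01670e-9 ≈ 1.357e-5 c.

1.357e-5 times the speed of light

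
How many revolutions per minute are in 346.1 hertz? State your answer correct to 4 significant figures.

20770 rpm

1 hertz = 60.0000 revolutions per minute.
Then 346.1 × 60.0000 ≈ 20770 rpm.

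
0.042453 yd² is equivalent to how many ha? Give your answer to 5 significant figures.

1 yd² = 8.36127 × 10^-5 ha.
Thus 0.042453 × 8.36127 × 10^-5 ≈ 3.5496 × 10^-6 ha.

3.5496 × 10^-6 ha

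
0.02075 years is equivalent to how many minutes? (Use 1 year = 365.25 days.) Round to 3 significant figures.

1 yr = 525960 min.
Then 0.02075 × 525960 ≈ 10900 min.

10900 min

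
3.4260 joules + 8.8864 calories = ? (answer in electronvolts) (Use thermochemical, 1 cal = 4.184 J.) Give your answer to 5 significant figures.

2.5345e+20 eV

3.4260 J = 2.13834e+19 eV and 8.8864 cal = 2.32064e+20 eV.
2.13834e+19 + 2.32064e+20 ≈ 2.5345e+20 eV.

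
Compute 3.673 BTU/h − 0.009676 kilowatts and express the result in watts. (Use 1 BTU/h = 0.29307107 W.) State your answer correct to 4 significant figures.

-8.600 watts

3.673 BTU/h = 1.07645 W and 0.009676 kW = 9.67600 W.
1.07645 − 9.67600 ≈ -8.600 W.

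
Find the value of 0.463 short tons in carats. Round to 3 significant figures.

1 short ton = 4.53592e+6 carats.
0.463 × 4.53592e+6 ≈ 2.10e+6 ct.

2.10e+6 ct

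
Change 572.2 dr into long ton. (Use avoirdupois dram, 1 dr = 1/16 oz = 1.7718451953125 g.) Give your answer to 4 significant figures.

1 dram = 1.74386e-6 long ton.
Then 572.2 × 1.74386e-6 ≈ 0.0009978 long ton.

0.0009978 long ton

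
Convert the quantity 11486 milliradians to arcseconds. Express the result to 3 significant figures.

1 milliradian = 206.265 arcsec.
Then 11486 × 206.265 ≈ 2.37e+6 arcsec.

2.37e+6 arcseconds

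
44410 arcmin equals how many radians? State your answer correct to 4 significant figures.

12.92 rad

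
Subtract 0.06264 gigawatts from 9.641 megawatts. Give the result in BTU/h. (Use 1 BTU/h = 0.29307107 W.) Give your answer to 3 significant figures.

-1.81e+8 BTU/h

9.641 MW = 3.28965e+7 BTU/h and 0.06264 GW = 2.13737e+8 BTU/h.
3.28965e+7 − 2.13737e+8 ≈ -1.81e+8 BTU/h.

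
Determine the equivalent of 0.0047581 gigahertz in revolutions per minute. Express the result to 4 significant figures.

1 GHz = 6.00000e+10 rpm.
Then 0.0047581 × 6.00000e+10 ≈ 2.855e+8 rpm.

2.855e+8 rpm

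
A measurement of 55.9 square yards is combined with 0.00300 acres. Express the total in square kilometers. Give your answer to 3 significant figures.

5.89e-5 km²

55.9 yd² = 4.67395e-5 km² and 0.00300 acre = 1.21406e-5 km².
4.67395e-5 + 1.21406e-5 ≈ 5.89e-5 km².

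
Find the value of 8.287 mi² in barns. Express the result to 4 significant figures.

1 square mile = 2.58999e+34 barn.
So 8.287 × 2.58999e+34 ≈ 2.146e+35 barn.

2.146e+35 barn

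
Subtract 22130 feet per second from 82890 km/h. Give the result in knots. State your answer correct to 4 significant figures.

82890 km/h = 44757.0 kn and 22130 ft/s = 13111.7 kn.
44757.0 − 13111.7 ≈ 31650 kn.

31650 kn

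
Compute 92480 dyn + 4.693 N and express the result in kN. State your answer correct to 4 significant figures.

92480 dyn = 0.000924800 kN and 4.693 N = 0.00469300 kN.
0.000924800 + 0.00469300 ≈ 0.005618 kN.

0.005618 kilonewtons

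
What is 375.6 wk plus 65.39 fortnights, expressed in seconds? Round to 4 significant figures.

375.6 wk = 2.27163 × 10^8 s and 65.39 fortnight = 7.90957 × 10^7 s.
2.27163 × 10^8 + 7.90957 × 10^7 ≈ 3.063 × 10^8 s.

3.063 × 10^8 s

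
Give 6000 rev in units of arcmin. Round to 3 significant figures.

1 rev = 21600.0 arcminutes.
Thus 6000 × 21600.0 ≈ 1.30e+8 arcmin.

1.30e+8 arcminutes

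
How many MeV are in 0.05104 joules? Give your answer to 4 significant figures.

1 J = 6.24151e+12 megaelectronvolts.
Then 0.05104 × 6.24151e+12 ≈ 3.186e+11 MeV.

3.186e+11 MeV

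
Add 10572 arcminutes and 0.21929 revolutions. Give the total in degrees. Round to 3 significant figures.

255 °

10572 arcmin = 176.200 ° and 0.21929 rev = 78.9444 °.
176.200 + 78.9444 ≈ 255 °.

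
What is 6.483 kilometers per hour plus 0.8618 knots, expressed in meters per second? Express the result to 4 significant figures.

6.483 km/h = 1.80083 m/s and 0.8618 kn = 0.443348 m/s.
1.80083 + 0.443348 ≈ 2.244 m/s.

2.244 m/s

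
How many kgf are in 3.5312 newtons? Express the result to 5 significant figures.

0.36008 kgf

1 N = 0.101972 kgf.
So 3.5312 × 0.101972 ≈ 0.36008 kgf.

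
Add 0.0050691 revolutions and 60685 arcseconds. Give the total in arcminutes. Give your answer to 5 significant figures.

0.0050691 rev = 109.493 arcmin and 60685 arcsec = 1011.42 arcmin.
109.493 + 1011.42 ≈ 1120.9 arcmin.

1120.9 arcminutes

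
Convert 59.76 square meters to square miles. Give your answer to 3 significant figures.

1 square meter = 3.86102e-7 square miles.
Thus 59.76 × 3.86102e-7 ≈ 2.31e-5 mi².

2.31e-5 square miles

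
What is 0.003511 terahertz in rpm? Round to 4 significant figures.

1 THz = 6.00000e+13 revolutions per minute.
So 0.003511 × 6.00000e+13 ≈ 2.107e+11 rpm.

2.107e+11 revolutions per minute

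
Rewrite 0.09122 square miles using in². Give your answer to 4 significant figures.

3.662e+8 square inches

1 mi² = 4.01449e+9 square inches.
0.09122 × 4.01449e+9 ≈ 3.662e+8 in².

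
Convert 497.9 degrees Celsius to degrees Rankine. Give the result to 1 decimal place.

1387.9 degrees Rankine

°R = (°C + 273.15) × 9/5.
Applying the formula gives 1387.9 °R.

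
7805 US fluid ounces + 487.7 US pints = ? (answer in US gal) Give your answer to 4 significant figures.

121.9 US gallons

7805 US fl oz = 60.9766 US gal and 487.7 US pt = 60.9625 US gal.
60.9766 + 60.9625 ≈ 121.9 US gal.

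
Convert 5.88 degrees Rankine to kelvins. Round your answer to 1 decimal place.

3.3 K

°R = K × 9/5.
Applying the formula gives 3.3 K.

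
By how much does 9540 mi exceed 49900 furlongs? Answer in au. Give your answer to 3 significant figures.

9540 mi = 0.000102629 au and 49900 furlong = 6.71018e-5 au.
0.000102629 − 6.71018e-5 ≈ 3.55e-5 au.

3.55e-5 au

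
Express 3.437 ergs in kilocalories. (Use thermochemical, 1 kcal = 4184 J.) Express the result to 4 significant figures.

8.215 × 10^-11 kcal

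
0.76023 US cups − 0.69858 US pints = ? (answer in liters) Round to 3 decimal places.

-0.151 L

0.76023 US cup = 0.179861 L and 0.69858 US pt = 0.330552 L.
0.179861 − 0.330552 ≈ -0.151 L.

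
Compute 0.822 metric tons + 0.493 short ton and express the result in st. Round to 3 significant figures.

200 stone

0.822 t = 129.443 st and 0.493 short ton = 70.4286 st.
129.443 + 70.4286 ≈ 200 st.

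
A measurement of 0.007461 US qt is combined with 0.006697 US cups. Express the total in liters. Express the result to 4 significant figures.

0.007461 US qt = 0.00706074 L and 0.006697 US cup = 0.00158443 L.
0.00706074 + 0.00158443 ≈ 0.008645 L.

0.008645 liters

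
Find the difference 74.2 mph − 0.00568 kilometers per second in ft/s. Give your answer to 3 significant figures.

74.2 mph = 108.827 ft/s and 0.00568 km/s = 18.6352 ft/s.
108.827 − 18.6352 ≈ 90.2 ft/s.

90.2 feet per second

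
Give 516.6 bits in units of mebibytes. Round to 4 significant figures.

1 bit = 1.19209e-7 MiB.
Thus 516.6 × 1.19209e-7 ≈ 6.158e-5 MiB.

6.158e-5 MiB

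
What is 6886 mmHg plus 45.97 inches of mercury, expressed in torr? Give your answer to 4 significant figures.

6886 mmHg = 6886.00 torr and 45.97 inHg = 1167.64 torr.
6886.00 + 1167.64 ≈ 8054 torr.

8054 torr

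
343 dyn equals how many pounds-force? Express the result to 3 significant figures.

1 dyne = 2.24809 × 10^-6 pounds-force.
Thus 343 × 2.24809 × 10^-6 ≈ 0.000771 lbf.

0.000771 pounds-force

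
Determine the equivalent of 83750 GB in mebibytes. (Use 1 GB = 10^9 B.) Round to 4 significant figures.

1 GB = 953.674 MiB.
Thus 83750 × 953.674 ≈ 7.987 × 10^7 MiB.

7.987 × 10^7 MiB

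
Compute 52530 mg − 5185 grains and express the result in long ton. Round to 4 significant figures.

52530 mg = 5.17004e-5 long ton and 5185 gr = 0.000330676 long ton.
5.17004e-5 − 0.000330676 ≈ -0.0002790 long ton.

-0.0002790 long tons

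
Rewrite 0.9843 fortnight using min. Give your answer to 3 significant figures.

19800 min

1 fortnight = 20160.0 minutes.
0.9843 × 20160.0 ≈ 19800 min.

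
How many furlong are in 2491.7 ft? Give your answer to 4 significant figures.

3.775 furlong

1 foot = 0.00151515 furlong.
2491.7 × 0.00151515 ≈ 3.775 furlong.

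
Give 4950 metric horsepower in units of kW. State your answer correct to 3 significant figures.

1 PS = 0.735499 kW.
4950 × 0.735499 ≈ 3640 kW.

3640 kilowatts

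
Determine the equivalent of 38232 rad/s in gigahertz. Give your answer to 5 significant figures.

6.0848e-6 gigahertz

1 radian per second = 1.59155e-10 GHz.
Then 38232 × 1.59155e-10 ≈ 6.0848e-6 GHz.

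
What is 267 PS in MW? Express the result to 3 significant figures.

1 PS = 0.000735499 MW.
Then 267 × 0.000735499 ≈ 0.196 MW.

0.196 MW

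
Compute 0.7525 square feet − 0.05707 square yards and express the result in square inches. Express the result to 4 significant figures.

0.7525 ft² = 108.360 in² and 0.05707 yd² = 73.9627 in².
108.360 − 73.9627 ≈ 34.40 in².

34.40 in²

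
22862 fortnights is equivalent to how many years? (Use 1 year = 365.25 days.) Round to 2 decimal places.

1 fortnight = 0.0383299 years.
22862 × 0.0383299 ≈ 876.30 yr.

876.30 years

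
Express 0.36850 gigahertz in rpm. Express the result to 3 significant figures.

2.21e+10 rpm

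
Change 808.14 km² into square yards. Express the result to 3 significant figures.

9.67 × 10^8 square yards

1 km² = 1.19599 × 10^6 yd².
808.14 × 1.19599 × 10^6 ≈ 9.67 × 10^8 yd².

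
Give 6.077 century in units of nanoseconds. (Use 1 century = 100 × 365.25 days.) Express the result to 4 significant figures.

1 century = 3.15576 × 10^18 ns.
So 6.077 × 3.15576 × 10^18 ≈ 1.918 × 10^19 ns.

1.918 × 10^19 nanoseconds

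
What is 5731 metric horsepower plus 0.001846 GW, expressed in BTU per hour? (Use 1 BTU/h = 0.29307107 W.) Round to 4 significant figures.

5731 PS = 1.43827e+7 BTU/h and 0.001846 GW = 6.29881e+6 BTU/h.
1.43827e+7 + 6.29881e+6 ≈ 2.068e+7 BTU/h.

2.068e+7 BTU/h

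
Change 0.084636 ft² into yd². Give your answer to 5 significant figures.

1 square foot = 0.111111 yd².
So 0.084636 × 0.111111 ≈ 0.0094040 yd².

0.0094040 yd²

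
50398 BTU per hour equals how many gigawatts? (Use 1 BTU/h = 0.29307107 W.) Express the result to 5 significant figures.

1.4770 × 10^-5 gigawatts

1 BTU per hour = 2.93071 × 10^-10 GW.
50398 × 2.93071 × 10^-10 ≈ 1.4770 × 10^-5 GW.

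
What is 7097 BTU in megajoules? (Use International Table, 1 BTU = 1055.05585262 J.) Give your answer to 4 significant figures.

7.488 MJ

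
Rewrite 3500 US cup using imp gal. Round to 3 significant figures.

182 imp gal

1 US cup = 0.0520421 imp gal.
Then 3500 × 0.0520421 ≈ 182 imp gal.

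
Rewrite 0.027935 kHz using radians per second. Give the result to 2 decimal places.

175.52 rad/s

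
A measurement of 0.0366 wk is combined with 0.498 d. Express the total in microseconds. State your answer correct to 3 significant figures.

0.0366 wk = 2.21357e+10 μs and 0.498 d = 4.30272e+10 μs.
2.21357e+10 + 4.30272e+10 ≈ 6.52e+10 μs.

6.52e+10 microseconds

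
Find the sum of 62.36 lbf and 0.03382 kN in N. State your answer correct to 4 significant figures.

62.36 lbf = 277.391 N and 0.03382 kN = 33.8200 N.
277.391 + 33.8200 ≈ 311.2 N.

311.2 newtons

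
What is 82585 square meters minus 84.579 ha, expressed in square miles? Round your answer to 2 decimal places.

82585 m² = 0.0318862 mi² and 84.579 ha = 0.326561 mi².
0.0318862 − 0.326561 ≈ -0.29 mi².

-0.29 mi²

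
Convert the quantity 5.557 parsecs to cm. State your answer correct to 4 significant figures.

1 pc = 3.08568e+18 centimeters.
Thus 5.557 × 3.08568e+18 ≈ 1.715e+19 cm.

1.715e+19 centimeters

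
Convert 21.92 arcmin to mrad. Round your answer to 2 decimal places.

6.38 milliradians

1 arcminute = 0.290888 milliradians.
So 21.92 × 0.290888 ≈ 6.38 mrad.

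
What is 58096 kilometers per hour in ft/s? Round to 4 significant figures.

1 kilometer per hour = 0.911344 ft/s.
58096 × 0.911344 ≈ 52950 ft/s.

52950 feet per second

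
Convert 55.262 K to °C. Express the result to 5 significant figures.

K = °C + 273.15.
Applying the formula gives -217.89 °C.

-217.89 °C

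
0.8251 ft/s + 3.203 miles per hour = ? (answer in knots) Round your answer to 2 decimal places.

3.27 kn

0.8251 ft/s = 0.488858 kn and 3.203 mph = 2.78333 kn.
0.488858 + 2.78333 ≈ 3.27 kn.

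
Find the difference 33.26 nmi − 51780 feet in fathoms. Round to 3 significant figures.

25100 fathom

33.26 nmi = 33681.9 fathom and 51780 ft = 8630.00 fathom.
33681.9 − 8630.00 ≈ 25100 fathom.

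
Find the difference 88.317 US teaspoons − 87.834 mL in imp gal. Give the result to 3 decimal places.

88.317 US tsp = 0.0957543 imp gal and 87.834 mL = 0.0193208 imp gal.
0.0957543 − 0.0193208 ≈ 0.076 imp gal.

0.076 imp gal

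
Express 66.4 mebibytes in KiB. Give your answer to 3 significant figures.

1 mebibyte = 1024.00 kibibytes.
Thus 66.4 × 1024.00 ≈ 68000 KiB.

68000 KiB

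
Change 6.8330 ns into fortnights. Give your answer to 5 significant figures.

1 nanosecond = 8.26720e-16 fortnight.
Then 6.8330 × 8.26720e-16 ≈ 5.6490e-15 fortnight.

5.6490e-15 fortnight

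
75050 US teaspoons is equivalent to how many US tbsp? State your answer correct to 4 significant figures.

25020 US tbsp

1 US teaspoon = 0.333333 US tablespoons.
Then 75050 × 0.333333 ≈ 25020 US tbsp.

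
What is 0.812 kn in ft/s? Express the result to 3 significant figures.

1 knot = 1.68781 feet per second.
So 0.812 × 1.68781 ≈ 1.37 ft/s.

1.37 feet per second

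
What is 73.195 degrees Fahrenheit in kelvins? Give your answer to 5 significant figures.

296.04 K

K = (°F + 459.67) × 5/9.
Applying the formula gives 296.04 K.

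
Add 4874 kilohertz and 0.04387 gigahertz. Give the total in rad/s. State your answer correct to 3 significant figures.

4874 kHz = 3.06242 × 10^7 rad/s and 0.04387 GHz = 2.75643 × 10^8 rad/s.
3.06242 × 10^7 + 2.75643 × 10^8 ≈ 3.06 × 10^8 rad/s.

3.06 × 10^8 rad/s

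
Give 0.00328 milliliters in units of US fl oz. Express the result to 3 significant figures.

1 mL = 0.0338140 US fl oz.
0.00328 × 0.0338140 ≈ 0.000111 US fl oz.

0.000111 US fluid ounces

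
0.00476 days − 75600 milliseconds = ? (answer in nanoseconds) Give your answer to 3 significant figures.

0.00476 d = 4.11264e+11 ns and 75600 ms = 7.56000e+10 ns.
4.11264e+11 − 7.56000e+10 ≈ 3.36e+11 ns.

3.36e+11 ns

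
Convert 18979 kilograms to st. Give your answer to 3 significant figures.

1 kilogram = 0.157473 st.
18979 × 0.157473 ≈ 2990 st.

2990 stone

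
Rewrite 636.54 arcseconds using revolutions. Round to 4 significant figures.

1 arcsec = 7.71605 × 10^-7 revolutions.
So 636.54 × 7.71605 × 10^-7 ≈ 0.0004912 rev.

0.0004912 revolutions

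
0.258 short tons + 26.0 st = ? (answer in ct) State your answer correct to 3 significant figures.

2.00e+6 ct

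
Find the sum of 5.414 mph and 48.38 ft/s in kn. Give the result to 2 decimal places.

33.37 kn

5.414 mph = 4.70464 kn and 48.38 ft/s = 28.6644 kn.
4.70464 + 28.6644 ≈ 33.37 kn.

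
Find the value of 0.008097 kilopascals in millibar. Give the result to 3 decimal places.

0.081 mbar

1 kPa = 10.0000 millibar.
Then 0.008097 × 10.0000 ≈ 0.081 mbar.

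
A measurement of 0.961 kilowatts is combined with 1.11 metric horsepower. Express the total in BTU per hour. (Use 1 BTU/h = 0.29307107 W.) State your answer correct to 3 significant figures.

6060 BTU/h

0.961 kW = 3279.07 BTU/h and 1.11 PS = 2785.68 BTU/h.
3279.07 + 2785.68 ≈ 6060 BTU/h.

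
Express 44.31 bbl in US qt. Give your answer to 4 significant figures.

7444 US quarts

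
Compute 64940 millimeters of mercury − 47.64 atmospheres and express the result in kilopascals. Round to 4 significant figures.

3831 kPa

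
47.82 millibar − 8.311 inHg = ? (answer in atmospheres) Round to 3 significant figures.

-0.231 atm

47.82 mbar = 0.0471947 atm and 8.311 inHg = 0.277762 atm.
0.0471947 − 0.277762 ≈ -0.231 atm.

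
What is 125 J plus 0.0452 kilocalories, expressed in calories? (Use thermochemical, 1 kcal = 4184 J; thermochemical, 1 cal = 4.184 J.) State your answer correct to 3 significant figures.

125 J = 29.8757 cal and 0.0452 kcal = 45.2000 cal.
29.8757 + 45.2000 ≈ 75.1 cal.

75.1 cal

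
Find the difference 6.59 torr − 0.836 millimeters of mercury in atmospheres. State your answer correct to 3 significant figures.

6.59 torr = 0.00867105 atm and 0.836 mmHg = 0.00110000 atm.
0.00867105 − 0.00110000 ≈ 0.00757 atm.

0.00757 atmospheres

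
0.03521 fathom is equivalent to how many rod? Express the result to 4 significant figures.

1 fathom = 0.363636 rod.
0.03521 × 0.363636 ≈ 0.01280 rod.

0.01280 rods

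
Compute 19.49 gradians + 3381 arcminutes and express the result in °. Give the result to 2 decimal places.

73.89 degrees

19.49 grad = 17.5410 ° and 3381 arcmin = 56.3500 °.
17.5410 + 56.3500 ≈ 73.89 °.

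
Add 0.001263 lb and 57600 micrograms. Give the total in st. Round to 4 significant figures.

0.001263 lb = 9.02143e-5 st and 57600 μg = 9.07045e-6 st.
9.02143e-5 + 9.07045e-6 ≈ 9.928e-5 st.

9.928e-5 st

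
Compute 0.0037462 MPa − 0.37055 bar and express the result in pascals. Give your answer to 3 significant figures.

0.0037462 MPa = 3746.20 Pa and 0.37055 bar = 37055.0 Pa.
3746.20 − 37055.0 ≈ -33300 Pa.

-33300 Pa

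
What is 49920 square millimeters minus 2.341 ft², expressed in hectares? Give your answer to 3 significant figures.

49920 mm² = 4.99200e-6 ha and 2.341 ft² = 2.17486e-5 ha.
4.99200e-6 − 2.17486e-5 ≈ -1.68e-5 ha.

-1.68e-5 ha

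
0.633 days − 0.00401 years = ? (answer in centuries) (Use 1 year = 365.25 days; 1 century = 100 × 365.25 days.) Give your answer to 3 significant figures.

0.633 d = 1.73306e-5 century and 0.00401 yr = 4.01000e-5 century.
1.73306e-5 − 4.01000e-5 ≈ -2.28e-5 century.

-2.28e-5 century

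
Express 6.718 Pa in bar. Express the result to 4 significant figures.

1 pascal = 1.00000e-5 bar.
Thus 6.718 × 1.00000e-5 ≈ 6.718e-5 bar.

6.718e-5 bar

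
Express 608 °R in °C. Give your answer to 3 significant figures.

64.6 °C

°R = (°C + 273.15) × 9/5.
Applying the formula gives 64.6 °C.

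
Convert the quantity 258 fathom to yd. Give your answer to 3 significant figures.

516 yd

1 fathom = 2.00000 yd.
258 × 2.00000 ≈ 516 yd.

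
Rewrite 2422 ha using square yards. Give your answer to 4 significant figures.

2.897 × 10^7 square yards

1 hectare = 11959.9 yd².
Then 2422 × 11959.9 ≈ 2.897 × 10^7 yd².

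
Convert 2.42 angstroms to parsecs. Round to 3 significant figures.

1 angstrom = 3.24078e-27 pc.
So 2.42 × 3.24078e-27 ≈ 7.84e-27 pc.

7.84e-27 pc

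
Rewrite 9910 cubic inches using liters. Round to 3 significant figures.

162 liters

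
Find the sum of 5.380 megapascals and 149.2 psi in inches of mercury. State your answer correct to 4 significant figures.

1892 inHg

5.380 MPa = 1588.71 inHg and 149.2 psi = 303.774 inHg.
1588.71 + 303.774 ≈ 1892 inHg.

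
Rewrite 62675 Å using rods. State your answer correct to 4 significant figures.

1.246 × 10^-6 rod

1 angstrom = 1.98839 × 10^-11 rod.
So 62675 × 1.98839 × 10^-11 ≈ 1.246 × 10^-6 rod.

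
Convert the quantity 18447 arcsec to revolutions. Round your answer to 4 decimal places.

0.0142 rev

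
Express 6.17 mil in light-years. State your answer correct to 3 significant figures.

1.66e-20 light-years

1 mil = 2.68478e-21 ly.
Thus 6.17 × 2.68478e-21 ≈ 1.66e-20 ly.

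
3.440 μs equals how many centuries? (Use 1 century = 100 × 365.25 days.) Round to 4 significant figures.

1 microsecond = 3.16881e-16 century.
3.440 × 3.16881e-16 ≈ 1.090e-15 century.

1.090e-15 centuries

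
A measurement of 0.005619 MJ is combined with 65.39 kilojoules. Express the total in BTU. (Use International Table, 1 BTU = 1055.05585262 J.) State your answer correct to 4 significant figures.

67.30 BTU

0.005619 MJ = 5.32578 BTU and 65.39 kJ = 61.9778 BTU.
5.32578 + 61.9778 ≈ 67.30 BTU.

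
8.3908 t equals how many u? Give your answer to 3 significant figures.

1 t = 6.02214 × 10^29 atomic mass units.
Then 8.3908 × 6.02214 × 10^29 ≈ 5.05 × 10^30 u.

5.05 × 10^30 atomic mass units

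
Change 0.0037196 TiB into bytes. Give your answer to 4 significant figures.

4.090e+9 bytes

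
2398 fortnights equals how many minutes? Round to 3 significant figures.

4.83 × 10^7 min

1 fortnight = 20160.0 min.
2398 × 20160.0 ≈ 4.83 × 10^7 min.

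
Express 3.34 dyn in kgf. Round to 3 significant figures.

3.41e-6 kgf

1 dyne = 1.01972e-6 kilograms-force.
Thus 3.34 × 1.01972e-6 ≈ 3.41e-6 kgf.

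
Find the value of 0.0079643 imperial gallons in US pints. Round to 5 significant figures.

1 imperial gallon = 9.60760 US pt.
Thus 0.0079643 × 9.60760 ≈ 0.076518 US pt.

0.076518 US pt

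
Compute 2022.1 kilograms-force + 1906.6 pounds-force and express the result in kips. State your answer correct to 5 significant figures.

2022.1 kgf = 4.45797 kip and 1906.6 lbf = 1.90660 kip.
4.45797 + 1.90660 ≈ 6.3646 kip.

6.3646 kip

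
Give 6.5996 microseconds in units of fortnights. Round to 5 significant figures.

5.4560e-12 fortnight

1 microsecond = 8.26720e-13 fortnight.
Thus 6.5996 × 8.26720e-13 ≈ 5.4560e-12 fortnight.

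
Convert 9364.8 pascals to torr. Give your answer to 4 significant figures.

70.24 torr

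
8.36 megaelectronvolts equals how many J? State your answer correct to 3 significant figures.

1.34 × 10^-12 J

1 MeV = 1.60218 × 10^-13 joules.
Then 8.36 × 1.60218 × 10^-13 ≈ 1.34 × 10^-12 J.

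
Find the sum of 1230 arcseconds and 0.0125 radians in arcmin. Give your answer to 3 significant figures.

1230 arcsec = 20.5000 arcmin and 0.0125 rad = 42.9718 arcmin.
20.5000 + 42.9718 ≈ 63.5 arcmin.

63.5 arcmin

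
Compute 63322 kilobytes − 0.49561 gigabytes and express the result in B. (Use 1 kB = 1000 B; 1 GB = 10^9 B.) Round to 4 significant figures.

-4.323e+8 B

63322 kB = 6.33220e+7 B and 0.49561 GB = 4.95610e+8 B.
6.33220e+7 − 4.95610e+8 ≈ -4.323e+8 B.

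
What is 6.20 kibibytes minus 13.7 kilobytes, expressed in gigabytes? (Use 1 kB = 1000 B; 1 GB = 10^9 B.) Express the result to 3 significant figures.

-7.35 × 10^-6 GB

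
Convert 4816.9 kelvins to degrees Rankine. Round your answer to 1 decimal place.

°R = K × 9/5.
Applying the formula gives 8670.4 °R.

8670.4 °R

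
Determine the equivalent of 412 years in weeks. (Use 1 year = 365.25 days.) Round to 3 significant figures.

21500 wk

1 yr = 52.1786 wk.
Thus 412 × 52.1786 ≈ 21500 wk.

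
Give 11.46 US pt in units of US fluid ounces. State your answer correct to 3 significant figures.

1 US pint = 16.0000 US fl oz.
Then 11.46 × 16.0000 ≈ 183 US fl oz.

183 US fl oz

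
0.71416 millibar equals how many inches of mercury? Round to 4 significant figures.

1 millibar = 0.0295300 inches of mercury.
Thus 0.71416 × 0.0295300 ≈ 0.02109 inHg.

0.02109 inHg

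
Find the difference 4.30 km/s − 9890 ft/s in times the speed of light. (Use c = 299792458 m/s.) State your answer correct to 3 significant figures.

4.29 × 10^-6 c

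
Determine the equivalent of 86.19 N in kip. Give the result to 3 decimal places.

1 N = 0.000224809 kip.
86.19 × 0.000224809 ≈ 0.019 kip.

0.019 kips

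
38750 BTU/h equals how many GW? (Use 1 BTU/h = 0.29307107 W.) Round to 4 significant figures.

1.136 × 10^-5 GW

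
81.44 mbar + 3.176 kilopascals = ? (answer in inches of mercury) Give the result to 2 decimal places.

3.34 inHg

81.44 mbar = 2.40492 inHg and 3.176 kPa = 0.937872 inHg.
2.40492 + 0.937872 ≈ 3.34 inHg.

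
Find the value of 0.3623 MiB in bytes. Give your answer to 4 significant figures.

379900 B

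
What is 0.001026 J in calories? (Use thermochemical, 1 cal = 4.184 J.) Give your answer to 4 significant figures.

0.0002452 cal

1 joule = 0.239006 cal.
So 0.001026 × 0.239006 ≈ 0.0002452 cal.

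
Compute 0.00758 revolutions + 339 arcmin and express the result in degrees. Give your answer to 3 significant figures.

0.00758 rev = 2.72880 ° and 339 arcmin = 5.65000 °.
2.72880 + 5.65000 ≈ 8.38 °.

8.38 degrees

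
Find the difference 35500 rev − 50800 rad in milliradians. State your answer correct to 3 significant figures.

35500 rev = 2.23053 × 10^8 mrad and 50800 rad = 5.08000 × 10^7 mrad.
2.23053 × 10^8 − 5.08000 × 10^7 ≈ 1.72 × 10^8 mrad.

1.72 × 10^8 mrad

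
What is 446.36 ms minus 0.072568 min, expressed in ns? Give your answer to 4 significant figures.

446.36 ms = 4.46360 × 10^8 ns and 0.072568 min = 4.35408 × 10^9 ns.
4.46360 × 10^8 − 4.35408 × 10^9 ≈ -3.908 × 10^9 ns.

-3.908 × 10^9 nanoseconds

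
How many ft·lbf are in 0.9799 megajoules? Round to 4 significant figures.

722700 ft·lbf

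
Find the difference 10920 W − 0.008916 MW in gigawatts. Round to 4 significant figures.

10920 W = 1.09200e-5 GW and 0.008916 MW = 8.91600e-6 GW.
1.09200e-5 − 8.91600e-6 ≈ 2.004e-6 GW.

2.004e-6 gigawatts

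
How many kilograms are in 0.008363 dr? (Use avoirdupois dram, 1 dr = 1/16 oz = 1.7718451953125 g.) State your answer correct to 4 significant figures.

1 dr = 0.00177185 kg.
Then 0.008363 × 0.00177185 ≈ 1.482 × 10^-5 kg.

1.482 × 10^-5 kilograms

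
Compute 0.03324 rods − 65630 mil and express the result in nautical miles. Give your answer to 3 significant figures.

-0.000810 nmi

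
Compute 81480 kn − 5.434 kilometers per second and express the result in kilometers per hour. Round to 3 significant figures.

131000 km/h

81480 kn = 150901 km/h and 5.434 km/s = 19562.4 km/h.
150901 − 19562.4 ≈ 131000 km/h.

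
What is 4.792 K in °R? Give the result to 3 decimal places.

8.626 °R

°R = K × 9/5.
Applying the formula gives 8.626 °R.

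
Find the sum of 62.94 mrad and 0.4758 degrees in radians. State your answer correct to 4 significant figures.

62.94 mrad = 0.0629400 rad and 0.4758 ° = 0.00830428 rad.
0.0629400 + 0.00830428 ≈ 0.07124 rad.

0.07124 rad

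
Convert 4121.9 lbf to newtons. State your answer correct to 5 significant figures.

1 pound-force = 4.44822 N.
Then 4121.9 × 4.44822 ≈ 18335 N.

18335 N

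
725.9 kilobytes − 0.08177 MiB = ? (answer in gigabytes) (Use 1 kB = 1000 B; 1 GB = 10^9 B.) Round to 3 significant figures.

0.000640 GB

725.9 kB = 0.000725900 GB and 0.08177 MiB = 8.57421 × 10^-5 GB.
0.000725900 − 8.57421 × 10^-5 ≈ 0.000640 GB.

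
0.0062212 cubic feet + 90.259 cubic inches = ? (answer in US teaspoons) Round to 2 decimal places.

335.82 US tsp

0.0062212 ft³ = 35.7410 US tsp and 90.259 in³ = 300.082 US tsp.
35.7410 + 300.082 ≈ 335.82 US tsp.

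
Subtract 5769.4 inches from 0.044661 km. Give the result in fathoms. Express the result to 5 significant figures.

0.044661 km = 24.4209 fathom and 5769.4 in = 80.1306 fathom.
24.4209 − 80.1306 ≈ -55.710 fathom.

-55.710 fathom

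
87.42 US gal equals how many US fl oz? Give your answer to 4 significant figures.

11190 US fl oz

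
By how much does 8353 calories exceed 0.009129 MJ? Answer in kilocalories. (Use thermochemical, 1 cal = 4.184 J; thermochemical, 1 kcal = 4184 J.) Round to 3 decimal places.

6.171 kcal

8353 cal = 8.35300 kcal and 0.009129 MJ = 2.18188 kcal.
8.35300 − 2.18188 ≈ 6.171 kcal.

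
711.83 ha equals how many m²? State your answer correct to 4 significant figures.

1 ha = 10000.0 m².
So 711.83 × 10000.0 ≈ 7.118e+6 m².

7.118e+6 m²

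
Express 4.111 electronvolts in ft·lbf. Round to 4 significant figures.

4.858e-19 ft·lbf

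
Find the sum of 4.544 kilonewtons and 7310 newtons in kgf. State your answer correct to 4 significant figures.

1209 kgf

4.544 kN = 463.359 kgf and 7310 N = 745.413 kgf.
463.359 + 745.413 ≈ 1209 kgf.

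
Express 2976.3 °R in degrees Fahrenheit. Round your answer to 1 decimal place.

°R = °F + 459.67.
Applying the formula gives 2516.6 °F.

2516.6 °F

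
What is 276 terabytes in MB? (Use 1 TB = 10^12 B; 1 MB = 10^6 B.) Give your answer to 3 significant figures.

2.76 × 10^8 MB

1 TB = 1.00000 × 10^6 MB.
276 × 1.00000 × 10^6 ≈ 2.76 × 10^8 MB.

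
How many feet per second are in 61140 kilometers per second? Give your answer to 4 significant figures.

1 kilometer per second = 3280.84 ft/s.
61140 × 3280.84 ≈ 2.006e+8 ft/s.

2.006e+8 feet per second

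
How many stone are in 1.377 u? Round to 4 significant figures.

1 u = 2.61490e-28 st.
1.377 × 2.61490e-28 ≈ 3.601e-28 st.

3.601e-28 st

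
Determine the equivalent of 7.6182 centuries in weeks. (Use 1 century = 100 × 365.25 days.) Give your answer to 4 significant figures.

1 century = 5217.86 wk.
Thus 7.6182 × 5217.86 ≈ 39750 wk.

39750 wk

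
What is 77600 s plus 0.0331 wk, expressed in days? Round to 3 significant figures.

1.13 days

77600 s = 0.898148 d and 0.0331 wk = 0.231700 d.
0.898148 + 0.231700 ≈ 1.13 d.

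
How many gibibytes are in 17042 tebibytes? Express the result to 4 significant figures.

1 tebibyte = 1024.00 gibibytes.
Then 17042 × 1024.00 ≈ 1.745 × 10^7 GiB.

1.745 × 10^7 gibibytes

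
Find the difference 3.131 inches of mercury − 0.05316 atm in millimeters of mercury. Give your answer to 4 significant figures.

39.13 mmHg

3.131 inHg = 79.5274 mmHg and 0.05316 atm = 40.4016 mmHg.
79.5274 − 40.4016 ≈ 39.13 mmHg.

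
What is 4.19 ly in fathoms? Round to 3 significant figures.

2.17e+16 fathoms

1 ly = 5.17319e+15 fathoms.
4.19 × 5.17319e+15 ≈ 2.17e+16 fathom.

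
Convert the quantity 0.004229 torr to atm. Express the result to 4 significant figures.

1 torr = 0.00131579 atm.
So 0.004229 × 0.00131579 ≈ 5.564e-6 atm.

5.564e-6 atmospheres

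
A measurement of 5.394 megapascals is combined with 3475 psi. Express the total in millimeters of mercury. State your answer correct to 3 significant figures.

5.394 MPa = 40458.3 mmHg and 3475 psi = 179709 mmHg.
40458.3 + 179709 ≈ 220000 mmHg.

220000 mmHg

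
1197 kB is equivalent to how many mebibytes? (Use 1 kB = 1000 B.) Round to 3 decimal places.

1.142 mebibytes

1 kB = 0.000953674 MiB.
Then 1197 × 0.000953674 ≈ 1.142 MiB.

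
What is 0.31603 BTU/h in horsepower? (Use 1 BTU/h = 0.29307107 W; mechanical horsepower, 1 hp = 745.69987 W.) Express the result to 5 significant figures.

1 BTU/h = 0.000393015 hp.
Then 0.31603 × 0.000393015 ≈ 0.00012420 hp.

0.00012420 hp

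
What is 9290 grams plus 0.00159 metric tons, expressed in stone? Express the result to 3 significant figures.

9290 g = 1.46292 st and 0.00159 t = 0.250382 st.
1.46292 + 0.250382 ≈ 1.71 st.

1.71 st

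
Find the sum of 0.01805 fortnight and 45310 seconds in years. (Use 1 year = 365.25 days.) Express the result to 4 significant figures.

0.01805 fortnight = 0.000691855 yr and 45310 s = 0.00143579 yr.
0.000691855 + 0.00143579 ≈ 0.002128 yr.

0.002128 years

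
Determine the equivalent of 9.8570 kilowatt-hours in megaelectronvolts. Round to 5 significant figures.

1 kWh = 2.24694e+19 megaelectronvolts.
9.8570 × 2.24694e+19 ≈ 2.2148e+20 MeV.

2.2148e+20 MeV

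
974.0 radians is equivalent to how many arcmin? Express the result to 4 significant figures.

1 radian = 3437.75 arcminutes.
Thus 974.0 × 3437.75 ≈ 3.348e+6 arcmin.

3.348e+6 arcminutes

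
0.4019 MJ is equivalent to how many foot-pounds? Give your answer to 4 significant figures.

296400 ft·lbf

1 megajoule = 737562 foot-pounds.
0.4019 × 737562 ≈ 296400 ft·lbf.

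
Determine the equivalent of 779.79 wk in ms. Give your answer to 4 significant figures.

4.716 × 10^11 milliseconds

1 week = 6.04800 × 10^8 milliseconds.
So 779.79 × 6.04800 × 10^8 ≈ 4.716 × 10^11 ms.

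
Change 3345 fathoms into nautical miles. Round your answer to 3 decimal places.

1 fathom = 0.000987473 nmi.
So 3345 × 0.000987473 ≈ 3.303 nmi.

3.303 nmi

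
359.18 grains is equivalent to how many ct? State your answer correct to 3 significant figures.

1 grain = 0.323995 ct.
So 359.18 × 0.323995 ≈ 116 ct.

116 ct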